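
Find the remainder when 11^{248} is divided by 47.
By Fermat: 11^{46} ≡ 1 (mod 47). 248 = 5×46 + 18. So 11^{248} ≡ 11^{18} ≡ 34 (mod 47)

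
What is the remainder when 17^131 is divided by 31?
Using Fermat: 17^{30} ≡ 1 (mod 31). 131 ≡ 11 (mod 30). So 17^{131} ≡ 17^{11} ≡ 22 (mod 31)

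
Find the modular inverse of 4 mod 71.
4^(-1) ≡ 18 (mod 71). Verification: 4 × 18 = 72 ≡ 1 (mod 71)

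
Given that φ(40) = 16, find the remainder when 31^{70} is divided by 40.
By Euler: 31^{16} ≡ 1 (mod 40) since gcd(31, 40) = 1. 70 = 4×16 + 6. So 31^{70} ≡ 31^{6} ≡ 1 (mod 40)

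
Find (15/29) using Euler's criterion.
(15/29) = 15^{14} mod 29 = -1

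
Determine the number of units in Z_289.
272

Prime factorization: 289 = 17^2
Using the formula φ(n) = n × Π(1 - 1/p) for each prime factor p:
φ(289) = 289 × (1 - 1/17)
φ(289) = 272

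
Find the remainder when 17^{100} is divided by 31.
By Fermat: 17^{30} ≡ 1 (mod 31). 100 = 3×30 + 10. So 17^{100} ≡ 17^{10} ≡ 25 (mod 31)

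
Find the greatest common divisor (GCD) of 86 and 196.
2

Using the Euclidean algorithm:
86 = 0 × 196 + 86
196 = 2 × 86 + 24
86 = 3 × 24 + 14
24 = 1 × 14 + 10
14 = 1 × 10 + 4
10 = 2 × 4 + 2
4 = 2 × 2 + 0

GCD(86, 196) = 2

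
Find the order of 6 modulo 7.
Powers of 6 mod 7: 6^1≡6, 6^2≡1. Order = 2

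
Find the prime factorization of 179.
179

Divide by primes starting from smallest:
179 ÷ 179 = 1

179 = 179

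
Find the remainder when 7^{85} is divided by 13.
By Fermat: 7^{12} ≡ 1 (mod 13). 85 = 7×12 + 1. So 7^{85} ≡ 7^{1} ≡ 7 (mod 13)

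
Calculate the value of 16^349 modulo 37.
Using Fermat: 16^{36} ≡ 1 (mod 37). 349 ≡ 25 (mod 36). So 16^{349} ≡ 16^{25} ≡ 12 (mod 37)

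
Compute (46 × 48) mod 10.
8

(46 × 48) = 2208
2208 mod 10 = 8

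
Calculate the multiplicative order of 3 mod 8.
Powers of 3 mod 8: 3^1≡3, 3^2≡1. Order = 2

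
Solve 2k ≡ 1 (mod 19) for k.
10

Using Extended Euclidean Algorithm:
gcd(2, 19) = 1
Bezout coefficients: 2 × -9 + 19 × 1 = 1
So 2 × -9 ≡ 1 (mod 19)
The inverse is -9 mod 19 = 10
Verification: 2 × 10 = 20 = 1 × 19 + 1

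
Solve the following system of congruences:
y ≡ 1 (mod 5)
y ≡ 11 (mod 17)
11

Using the Chinese Remainder Theorem:
M = product of moduli = 85
For equation 1: M_1 = 17, 17 ≡ 2 (mod 5), inverse of 17 mod 5 is 3 (check: 2 × 3 = 6 ≡ 1 (mod 5))
For equation 2: M_2 = 5, 5 ≡ 5 (mod 17), inverse of 5 mod 17 is 7 (check: 5 × 7 = 35 ≡ 1 (mod 17))
Combine: y ≡ Σ r_i×M_i×(M_i⁻¹ mod m_i) = 1×17×3 + 11×5×7 = 51 + 385 = 436
436 mod 85 = 11
y ≡ 11 (mod 85)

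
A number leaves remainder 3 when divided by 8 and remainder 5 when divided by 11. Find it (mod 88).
M = 8 × 11 = 88. M₁ = 11, y₁ ≡ 3 (mod 8). M₂ = 8, y₂ ≡ 7 (mod 11). n = 3×11×3 + 5×8×7 ≡ 27 (mod 88)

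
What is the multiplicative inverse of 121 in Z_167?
121^(-1) ≡ 98 (mod 167). Verification: 121 × 98 = 11858 ≡ 1 (mod 167)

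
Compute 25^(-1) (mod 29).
25^(-1) ≡ 7 (mod 29). Verification: 25 × 7 = 175 ≡ 1 (mod 29)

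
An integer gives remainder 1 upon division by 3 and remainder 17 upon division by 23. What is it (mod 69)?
M = 3 × 23 = 69. M₁ = 23, y₁ ≡ 2 (mod 3). M₂ = 3, y₂ ≡ 8 (mod 23). t = 1×23×2 + 17×3×8 ≡ 40 (mod 69). The smallest positive such number is 40.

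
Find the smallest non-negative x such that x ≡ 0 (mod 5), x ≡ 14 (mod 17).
65

Using the Chinese Remainder Theorem:
M = product of moduli = 85
For equation 1: M_1 = 17, 17 ≡ 2 (mod 5), inverse of 17 mod 5 is 3 (check: 2 × 3 = 6 ≡ 1 (mod 5))
For equation 2: M_2 = 5, 5 ≡ 5 (mod 17), inverse of 5 mod 17 is 7 (check: 5 × 7 = 35 ≡ 1 (mod 17))
Combine: x ≡ Σ r_i×M_i×(M_i⁻¹ mod m_i) = 0×17×3 + 14×5×7 = 0 + 490 = 490
490 mod 85 = 65
x ≡ 65 (mod 85)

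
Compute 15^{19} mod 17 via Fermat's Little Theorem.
9

By Fermat's Little Theorem, a^(p-1) ≡ 1 (mod p) for prime p and gcd(a, p) = 1
Here p = 17, so 15^16 ≡ 1 (mod 17)
We can reduce the exponent: 19 mod 16 = 3
So 15^19 ≡ 15^3 (mod 17)
Computing: 15^3 mod 17 = 9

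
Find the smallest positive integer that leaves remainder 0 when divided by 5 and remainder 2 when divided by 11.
M = 5 × 11 = 55. M₁ = 11, y₁ ≡ 1 (mod 5). M₂ = 5, y₂ ≡ 9 (mod 11). t = 0×11×1 + 2×5×9 ≡ 35 (mod 55). The smallest positive such number is 35.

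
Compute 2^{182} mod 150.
4

Using successive squaring:
Binary expansion of 182: 10110110
Powers of 2 mod 150 (each is the square of the previous):
  2^1 ≡ 2 (mod 150)
  2^2 ≡ 2² = 4 ≡ 4 (mod 150)
  2^4 ≡ 4² = 16 ≡ 16 (mod 150)
  2^8 ≡ 16² = 256 ≡ 106 (mod 150)
  2^16 ≡ 106² = 11236 ≡ 136 (mod 150)
  2^32 ≡ 136² = 18496 ≡ 46 (mod 150)
  2^64 ≡ 46² = 2116 ≡ 16 (mod 150)
  2^128 ≡ 16² = 256 ≡ 106 (mod 150)
182 = 128 + 32 + 16 + 4 + 2, so 2^182 = 2^128 × 2^32 × 2^16 × 2^4 × 2^2 ≡ 106 × 46 × 136 × 16 × 4 (mod 150)
Multiplying step by step:
  106 × 46 = 4876 ≡ 76 (mod 150)
  76 × 136 = 10336 ≡ 136 (mod 150)
  136 × 16 = 2176 ≡ 76 (mod 150)
  76 × 4 = 304 ≡ 4 (mod 150)
Result: 2^182 ≡ 4 (mod 150)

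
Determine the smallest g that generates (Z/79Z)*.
3

A primitive root g modulo p has order p-1 = 78
Prime divisors of 78: [2, 3, 13]
g is a primitive root iff g^(78/q) ≢ 1 (mod 79) for each prime divisor q
Testing small values:
  g = 2: 2^39 ≡ 1, 2^26 ≡ 23, 2^6 ≡ 64 (mod 79) → 2^39 ≡ 1, not primitive root
  g = 3: 3^39 ≡ 78, 3^26 ≡ 23, 3^6 ≡ 18 (mod 79) → none is 1, primitive root!
The smallest primitive root is 3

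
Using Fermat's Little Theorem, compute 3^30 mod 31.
By Fermat's Little Theorem, 3^{30} ≡ 1 (mod 31) since 31 is prime and gcd(3, 31) = 1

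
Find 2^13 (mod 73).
Using repeated squaring. 13 = 8 + 4 + 1 (binary 1101). Repeated squaring mod 73: 2^1 ≡ 2; 2^2 ≡ 2² = 4 ≡ 4; 2^4 ≡ 4² = 16 ≡ 16; 2^8 ≡ 16² = 256 ≡ 37. Multiply: 2^13 = 2^8 × 2^4 × 2^1 ≡ 37 × 16 × 2 (mod 73): 37 × 16 = 592 ≡ 8; 8 × 2 = 16 ≡ 16. So 2^13 ≡ 16 (mod 73).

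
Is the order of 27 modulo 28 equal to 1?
No, the actual order is 2, not 1.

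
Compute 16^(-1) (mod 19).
16^(-1) ≡ 6 (mod 19). Verification: 16 × 6 = 96 ≡ 1 (mod 19)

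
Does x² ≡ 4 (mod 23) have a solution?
By Euler's criterion: 4^{11} ≡ 1 (mod 23). Since this equals 1, 4 is a QR.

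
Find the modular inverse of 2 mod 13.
2^(-1) ≡ 7 (mod 13). Verification: 2 × 7 = 14 ≡ 1 (mod 13)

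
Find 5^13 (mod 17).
Using repeated squaring. 13 = 8 + 4 + 1 (binary 1101). Repeated squaring mod 17: 5^1 ≡ 5; 5^2 ≡ 5² = 25 ≡ 8; 5^4 ≡ 8² = 64 ≡ 13; 5^8 ≡ 13² = 169 ≡ 16. Multiply: 5^13 = 5^8 × 5^4 × 5^1 ≡ 16 × 13 × 5 (mod 17): 16 × 13 = 208 ≡ 4; 4 × 5 = 20 ≡ 3. So 5^13 ≡ 3 (mod 17).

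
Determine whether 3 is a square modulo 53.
By Euler's criterion: 3^{26} ≡ 52 (mod 53). Since this equals -1 (≡ 52), 3 is not a QR.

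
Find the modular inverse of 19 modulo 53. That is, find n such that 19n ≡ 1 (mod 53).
14

Using Extended Euclidean Algorithm:
gcd(19, 53) = 1
Bezout coefficients: 19 × 14 + 53 × -5 = 1
So 19 × 14 ≡ 1 (mod 53)
The inverse is 14 mod 53 = 14
Verification: 19 × 14 = 266 = 5 × 53 + 1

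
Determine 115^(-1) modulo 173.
115^(-1) ≡ 170 (mod 173). Verification: 115 × 170 = 19550 ≡ 1 (mod 173)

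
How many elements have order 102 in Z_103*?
Number of primitive roots mod 103 = φ(102) = 32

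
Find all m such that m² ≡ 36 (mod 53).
The square roots of 36 mod 53 are 47 and 6. Verify: 47² = 2209 ≡ 36 (mod 53)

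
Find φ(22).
10

Prime factorization: 22 = 2 × 11
Using the formula φ(n) = n × Π(1 - 1/p) for each prime factor p:
φ(22) = 22 × (1 - 1/2) × (1 - 1/11)
φ(22) = 10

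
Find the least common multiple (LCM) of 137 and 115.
15755

First find GCD(137, 115) using the Euclidean algorithm:
137 = 1 × 115 + 22
115 = 5 × 22 + 5
22 = 4 × 5 + 2
5 = 2 × 2 + 1
2 = 2 × 1 + 0
GCD(137, 115) = 1

LCM formula: LCM(a, b) = (a × b) / GCD(a, b)
LCM(137, 115) = (137 × 115) / 1
LCM(137, 115) = 15755 / 1
LCM(137, 115) = 15755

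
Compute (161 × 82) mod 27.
26

(161 × 82) = 13202
13202 mod 27 = 26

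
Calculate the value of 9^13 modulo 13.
Using Fermat: 9^{12} ≡ 1 (mod 13). 13 ≡ 1 (mod 12). So 9^{13} ≡ 9^{1} ≡ 9 (mod 13)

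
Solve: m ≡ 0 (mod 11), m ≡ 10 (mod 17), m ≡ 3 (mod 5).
M = 11 × 17 × 5 = 935. M₁ = 85, y₁ ≡ 7 (mod 11). M₂ = 55, y₂ ≡ 13 (mod 17). M₃ = 187, y₃ ≡ 3 (mod 5). m = 0×85×7 + 10×55×13 + 3×187×3 ≡ 418 (mod 935)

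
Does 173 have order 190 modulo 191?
p - 1 = 190 has prime divisors 2, 5, 19. Check 173^(190/q) mod 191 for each: 173^(190/2) = 173^95 ≡ 190, 173^(190/5) = 173^38 ≡ 39, 173^(190/19) = 173^10 ≡ 25 (mod 191). None of these is 1, so 173 has order 190 = φ(191), so it is a primitive root mod 191.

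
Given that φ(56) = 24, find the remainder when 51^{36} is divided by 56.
By Euler: 51^{24} ≡ 1 (mod 56) since gcd(51, 56) = 1. 36 = 1×24 + 12. So 51^{36} ≡ 51^{12} ≡ 1 (mod 56)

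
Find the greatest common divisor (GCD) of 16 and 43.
1

Using the Euclidean algorithm:
16 = 0 × 43 + 16
43 = 2 × 16 + 11
16 = 1 × 11 + 5
11 = 2 × 5 + 1
5 = 5 × 1 + 0

GCD(16, 43) = 1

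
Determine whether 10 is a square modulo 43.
By Euler's criterion: 10^{21} ≡ 1 (mod 43). Since this equals 1, 10 is a QR.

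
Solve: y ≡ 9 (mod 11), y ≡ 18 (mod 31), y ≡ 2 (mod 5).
M = 11 × 31 × 5 = 1705. M₁ = 155, y₁ ≡ 1 (mod 11). M₂ = 55, y₂ ≡ 22 (mod 31). M₃ = 341, y₃ ≡ 1 (mod 5). y = 9×155×1 + 18×55×22 + 2×341×1 ≡ 1692 (mod 1705)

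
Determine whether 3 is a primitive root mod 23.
p - 1 = 22 has prime divisors 2, 11. Check 3^(22/q) mod 23 for each: 3^(22/2) = 3^11 ≡ 1, 3^(22/11) = 3^2 ≡ 9 (mod 23). Since 3^11 ≡ 1 (mod 23), the order of 3 divides 11 (in fact the order is 11) ≠ 22, so it is not a primitive root.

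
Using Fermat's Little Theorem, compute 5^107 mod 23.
By Fermat: 5^{22} ≡ 1 (mod 23). 107 = 4×22 + 19. So 5^{107} ≡ 5^{19} ≡ 7 (mod 23)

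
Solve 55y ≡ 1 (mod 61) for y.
55^(-1) ≡ 10 (mod 61). Verification: 55 × 10 = 550 ≡ 1 (mod 61)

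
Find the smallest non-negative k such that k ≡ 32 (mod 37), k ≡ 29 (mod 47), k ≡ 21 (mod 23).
15868

Using the Chinese Remainder Theorem:
M = product of moduli = 39997
For equation 1: M_1 = 1081, 1081 ≡ 8 (mod 37), inverse of 1081 mod 37 is 14 (check: 8 × 14 = 112 ≡ 1 (mod 37))
For equation 2: M_2 = 851, 851 ≡ 5 (mod 47), inverse of 851 mod 47 is 19 (check: 5 × 19 = 95 ≡ 1 (mod 47))
For equation 3: M_3 = 1739, 1739 ≡ 14 (mod 23), inverse of 1739 mod 23 is 5 (check: 14 × 5 = 70 ≡ 1 (mod 23))
Combine: k ≡ Σ r_i×M_i×(M_i⁻¹ mod m_i) = 32×1081×14 + 29×851×19 + 21×1739×5 = 484288 + 468901 + 182595 = 1135784
1135784 mod 39997 = 15868
k ≡ 15868 (mod 39997)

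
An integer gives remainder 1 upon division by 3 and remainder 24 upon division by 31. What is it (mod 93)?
M = 3 × 31 = 93. M₁ = 31, y₁ ≡ 1 (mod 3). M₂ = 3, y₂ ≡ 21 (mod 31). t = 1×31×1 + 24×3×21 ≡ 55 (mod 93). The smallest positive such number is 55.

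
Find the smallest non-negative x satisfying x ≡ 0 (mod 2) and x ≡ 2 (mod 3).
M = 2 × 3 = 6. M₁ = 3, y₁ ≡ 1 (mod 2). M₂ = 2, y₂ ≡ 2 (mod 3). x = 0×3×1 + 2×2×2 ≡ 2 (mod 6)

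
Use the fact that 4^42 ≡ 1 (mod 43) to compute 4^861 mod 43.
By Fermat: 4^{42} ≡ 1 (mod 43). 861 ≡ 21 (mod 42). So 4^{861} ≡ 4^{21} ≡ 1 (mod 43)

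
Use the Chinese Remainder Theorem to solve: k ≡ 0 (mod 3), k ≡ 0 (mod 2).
0

Using the Chinese Remainder Theorem:
M = product of moduli = 6
For equation 1: M_1 = 2, 2 ≡ 2 (mod 3), inverse of 2 mod 3 is 2 (check: 2 × 2 = 4 ≡ 1 (mod 3))
For equation 2: M_2 = 3, 3 ≡ 1 (mod 2), inverse of 3 mod 2 is 1 (check: 1 × 1 = 1 ≡ 1 (mod 2))
Combine: k ≡ Σ r_i×M_i×(M_i⁻¹ mod m_i) = 0×2×2 + 0×3×1 = 0 + 0 = 0
0 mod 6 = 0
k ≡ 0 (mod 6)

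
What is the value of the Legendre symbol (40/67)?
(40/67) = 40^{33} mod 67 = 1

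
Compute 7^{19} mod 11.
8

Using successive squaring:
Binary expansion of 19: 10011
Powers of 7 mod 11 (each is the square of the previous):
  7^1 ≡ 7 (mod 11)
  7^2 ≡ 7² = 49 ≡ 5 (mod 11)
  7^4 ≡ 5² = 25 ≡ 3 (mod 11)
  7^8 ≡ 3² = 9 ≡ 9 (mod 11)
  7^16 ≡ 9² = 81 ≡ 4 (mod 11)
19 = 16 + 2 + 1, so 7^19 = 7^16 × 7^2 × 7^1 ≡ 4 × 5 × 7 (mod 11)
Multiplying step by step:
  4 × 5 = 20 ≡ 9 (mod 11)
  9 × 7 = 63 ≡ 8 (mod 11)
Result: 7^19 ≡ 8 (mod 11)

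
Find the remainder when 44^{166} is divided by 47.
By Fermat: 44^{46} ≡ 1 (mod 47). 166 = 3×46 + 28. So 44^{166} ≡ 44^{28} ≡ 8 (mod 47)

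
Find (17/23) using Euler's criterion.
(17/23) = 17^{11} mod 23 = -1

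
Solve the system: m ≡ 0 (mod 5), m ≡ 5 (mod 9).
M = 5 × 9 = 45. M₁ = 9, y₁ ≡ 4 (mod 5). M₂ = 5, y₂ ≡ 2 (mod 9). m = 0×9×4 + 5×5×2 ≡ 5 (mod 45)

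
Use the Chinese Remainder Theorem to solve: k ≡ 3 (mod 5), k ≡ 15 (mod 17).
83

Using the Chinese Remainder Theorem:
M = product of moduli = 85
For equation 1: M_1 = 17, 17 ≡ 2 (mod 5), inverse of 17 mod 5 is 3 (check: 2 × 3 = 6 ≡ 1 (mod 5))
For equation 2: M_2 = 5, 5 ≡ 5 (mod 17), inverse of 5 mod 17 is 7 (check: 5 × 7 = 35 ≡ 1 (mod 17))
Combine: k ≡ Σ r_i×M_i×(M_i⁻¹ mod m_i) = 3×17×3 + 15×5×7 = 153 + 525 = 678
678 mod 85 = 83
k ≡ 83 (mod 85)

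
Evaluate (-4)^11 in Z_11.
Using Fermat: (-4)^{10} ≡ 1 (mod 11). 11 ≡ 1 (mod 10). So (-4)^{11} ≡ (-4)^{1} ≡ 7 (mod 11)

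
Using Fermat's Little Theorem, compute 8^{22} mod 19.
11

By Fermat's Little Theorem, a^(p-1) ≡ 1 (mod p) for prime p and gcd(a, p) = 1
Here p = 19, so 8^18 ≡ 1 (mod 19)
We can reduce the exponent: 22 mod 18 = 4
So 8^22 ≡ 8^4 (mod 19)
Computing: 8^4 mod 19 = 11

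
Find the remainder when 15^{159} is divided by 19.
By Fermat: 15^{18} ≡ 1 (mod 19). 159 = 8×18 + 15. So 15^{159} ≡ 15^{15} ≡ 8 (mod 19)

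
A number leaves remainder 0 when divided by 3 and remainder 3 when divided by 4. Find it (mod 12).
M = 3 × 4 = 12. M₁ = 4, y₁ ≡ 1 (mod 3). M₂ = 3, y₂ ≡ 3 (mod 4). m = 0×4×1 + 3×3×3 ≡ 3 (mod 12)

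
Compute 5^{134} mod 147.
46

Using successive squaring:
Binary expansion of 134: 10000110
Powers of 5 mod 147 (each is the square of the previous):
  5^1 ≡ 5 (mod 147)
  5^2 ≡ 5² = 25 ≡ 25 (mod 147)
  5^4 ≡ 25² = 625 ≡ 37 (mod 147)
  5^8 ≡ 37² = 1369 ≡ 46 (mod 147)
  5^16 ≡ 46² = 2116 ≡ 58 (mod 147)
  5^32 ≡ 58² = 3364 ≡ 130 (mod 147)
  5^64 ≡ 130² = 16900 ≡ 142 (mod 147)
  5^128 ≡ 142² = 20164 ≡ 25 (mod 147)
134 = 128 + 4 + 2, so 5^134 = 5^128 × 5^4 × 5^2 ≡ 25 × 37 × 25 (mod 147)
Multiplying step by step:
  25 × 37 = 925 ≡ 43 (mod 147)
  43 × 25 = 1075 ≡ 46 (mod 147)
Result: 5^134 ≡ 46 (mod 147)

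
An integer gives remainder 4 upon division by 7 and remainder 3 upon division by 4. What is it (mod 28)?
M = 7 × 4 = 28. M₁ = 4, y₁ ≡ 2 (mod 7). M₂ = 7, y₂ ≡ 3 (mod 4). n = 4×4×2 + 3×7×3 ≡ 11 (mod 28). The smallest positive such number is 11.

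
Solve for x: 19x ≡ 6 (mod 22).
20

Since gcd(19, 22) = 1 divides 6, a solution exists.
Multiply both sides by the inverse of 19 mod 22:
  19^(-1) mod 22 = 7
  x ≡ 7 × 6 ≡ 42 ≡ 20 (mod 22)
Verification: 19 × 20 = 380 = 17 × 22 + 6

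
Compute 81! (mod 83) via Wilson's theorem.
(82)! = (81)! × (82) ≡ -1 (mod 83). So (81)! ≡ -1 × (82)^(-1) ≡ (-1)×(-1) = 1 (mod 83)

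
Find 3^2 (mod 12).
2 = 2 (binary 10). Repeated squaring mod 12: 3^1 ≡ 3; 3^2 ≡ 3² = 9 ≡ 9. So 3^2 ≡ 9 (mod 12).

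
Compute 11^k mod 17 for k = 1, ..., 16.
g^1, g^2, ..., g^{16} mod 17: {11, 2, 5, 4, 10, 8, 3, 16, 6, 15, 12, 13, 7, 9, 14, 1}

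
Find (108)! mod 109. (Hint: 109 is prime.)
By Wilson's theorem, (108)! ≡ -1 ≡ 108 (mod 109)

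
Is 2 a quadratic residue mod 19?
By Euler's criterion: 2^{9} ≡ 18 (mod 19). Since this equals -1 (≡ 18), 2 is not a QR.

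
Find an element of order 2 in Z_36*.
19 has order 2 mod 36 since 19^{2} ≡ 1 (mod 36) and no smaller power works.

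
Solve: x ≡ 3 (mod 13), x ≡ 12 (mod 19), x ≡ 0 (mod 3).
M = 13 × 19 × 3 = 741. M₁ = 57, y₁ ≡ 8 (mod 13). M₂ = 39, y₂ ≡ 1 (mod 19). M₃ = 247, y₃ ≡ 1 (mod 3). x = 3×57×8 + 12×39×1 + 0×247×1 ≡ 354 (mod 741)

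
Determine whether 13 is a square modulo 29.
By Euler's criterion: 13^{14} ≡ 1 (mod 29). Since this equals 1, 13 is a QR.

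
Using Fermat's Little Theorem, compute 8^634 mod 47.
By Fermat: 8^{46} ≡ 1 (mod 47). 634 ≡ 36 (mod 46). So 8^{634} ≡ 8^{36} ≡ 18 (mod 47)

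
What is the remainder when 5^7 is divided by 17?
7 = 4 + 2 + 1 (binary 111). Repeated squaring mod 17: 5^1 ≡ 5; 5^2 ≡ 5² = 25 ≡ 8; 5^4 ≡ 8² = 64 ≡ 13. Multiply: 5^7 = 5^4 × 5^2 × 5^1 ≡ 13 × 8 × 5 (mod 17): 13 × 8 = 104 ≡ 2; 2 × 5 = 10 ≡ 10. So 5^7 ≡ 10 (mod 17).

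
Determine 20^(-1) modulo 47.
20^(-1) ≡ 40 (mod 47). Verification: 20 × 40 = 800 ≡ 1 (mod 47)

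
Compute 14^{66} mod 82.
32

Using successive squaring:
Binary expansion of 66: 1000010
Powers of 14 mod 82 (each is the square of the previous):
  14^1 ≡ 14 (mod 82)
  14^2 ≡ 14² = 196 ≡ 32 (mod 82)
  14^4 ≡ 32² = 1024 ≡ 40 (mod 82)
  14^8 ≡ 40² = 1600 ≡ 42 (mod 82)
  14^16 ≡ 42² = 1764 ≡ 42 (mod 82)
  14^32 ≡ 42² = 1764 ≡ 42 (mod 82)
  14^64 ≡ 42² = 1764 ≡ 42 (mod 82)
66 = 64 + 2, so 14^66 = 14^64 × 14^2 ≡ 42 × 32 (mod 82)
Multiplying step by step:
  42 × 32 = 1344 ≡ 32 (mod 82)
Result: 14^66 ≡ 32 (mod 82)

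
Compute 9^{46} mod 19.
9

Using successive squaring:
Binary expansion of 46: 101110
Powers of 9 mod 19 (each is the square of the previous):
  9^1 ≡ 9 (mod 19)
  9^2 ≡ 9² = 81 ≡ 5 (mod 19)
  9^4 ≡ 5² = 25 ≡ 6 (mod 19)
  9^8 ≡ 6² = 36 ≡ 17 (mod 19)
  9^16 ≡ 17² = 289 ≡ 4 (mod 19)
  9^32 ≡ 4² = 16 ≡ 16 (mod 19)
46 = 32 + 8 + 4 + 2, so 9^46 = 9^32 × 9^8 × 9^4 × 9^2 ≡ 16 × 17 × 6 × 5 (mod 19)
Multiplying step by step:
  16 × 17 = 272 ≡ 6 (mod 19)
  6 × 6 = 36 ≡ 17 (mod 19)
  17 × 5 = 85 ≡ 9 (mod 19)
Result: 9^46 ≡ 9 (mod 19)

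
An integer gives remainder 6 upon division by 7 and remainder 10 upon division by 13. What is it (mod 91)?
M = 7 × 13 = 91. M₁ = 13, y₁ ≡ 6 (mod 7). M₂ = 7, y₂ ≡ 2 (mod 13). r = 6×13×6 + 10×7×2 ≡ 62 (mod 91). The smallest positive such number is 62.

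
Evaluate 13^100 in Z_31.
Using Fermat: 13^{30} ≡ 1 (mod 31). 100 ≡ 10 (mod 30). So 13^{100} ≡ 13^{10} ≡ 5 (mod 31)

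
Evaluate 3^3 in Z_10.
3 = 2 + 1 (binary 11). Repeated squaring mod 10: 3^1 ≡ 3; 3^2 ≡ 3² = 9 ≡ 9. Multiply: 3^3 = 3^2 × 3^1 ≡ 9 × 3 (mod 10): 9 × 3 = 27 ≡ 7. So 3^3 ≡ 7 (mod 10).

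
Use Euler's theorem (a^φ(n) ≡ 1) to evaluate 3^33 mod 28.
By Euler: 3^{12} ≡ 1 (mod 28) since gcd(3, 28) = 1. 33 = 2×12 + 9. So 3^{33} ≡ 3^{9} ≡ 27 (mod 28)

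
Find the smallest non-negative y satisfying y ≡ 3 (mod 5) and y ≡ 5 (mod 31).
M = 5 × 31 = 155. M₁ = 31, y₁ ≡ 1 (mod 5). M₂ = 5, y₂ ≡ 25 (mod 31). y = 3×31×1 + 5×5×25 ≡ 98 (mod 155)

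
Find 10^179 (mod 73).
Using Fermat: 10^{72} ≡ 1 (mod 73). 179 ≡ 35 (mod 72). So 10^{179} ≡ 10^{35} ≡ 51 (mod 73)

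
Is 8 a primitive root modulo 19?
p - 1 = 18 has prime divisors 2, 3. Check 8^(18/q) mod 19 for each: 8^(18/2) = 8^9 ≡ 18, 8^(18/3) = 8^6 ≡ 1 (mod 19). Since 8^6 ≡ 1 (mod 19), the order of 8 divides 6 (in fact the order is 6) ≠ 18, so it is not a primitive root.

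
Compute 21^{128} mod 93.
45

Using successive squaring:
Binary expansion of 128: 10000000
Powers of 21 mod 93 (each is the square of the previous):
  21^1 ≡ 21 (mod 93)
  21^2 ≡ 21² = 441 ≡ 69 (mod 93)
  21^4 ≡ 69² = 4761 ≡ 18 (mod 93)
  21^8 ≡ 18² = 324 ≡ 45 (mod 93)
  21^16 ≡ 45² = 2025 ≡ 72 (mod 93)
  21^32 ≡ 72² = 5184 ≡ 69 (mod 93)
  21^64 ≡ 69² = 4761 ≡ 18 (mod 93)
  21^128 ≡ 18² = 324 ≡ 45 (mod 93)
128 is a power of 2, so 21^128 is the last square: ≡ 45 (mod 93)
Result: 21^128 ≡ 45 (mod 93)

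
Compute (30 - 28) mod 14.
2

(30 - 28) = 2
2 mod 14 = 2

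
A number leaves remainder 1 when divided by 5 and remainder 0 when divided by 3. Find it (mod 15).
M = 5 × 3 = 15. M₁ = 3, y₁ ≡ 2 (mod 5). M₂ = 5, y₂ ≡ 2 (mod 3). x = 1×3×2 + 0×5×2 ≡ 6 (mod 15)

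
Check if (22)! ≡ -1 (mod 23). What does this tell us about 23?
(22)! mod 23 = 22. Since this equals -1 (mod 23), Wilson confirms 23 is prime.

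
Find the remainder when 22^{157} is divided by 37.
By Fermat: 22^{36} ≡ 1 (mod 37). 157 = 4×36 + 13. So 22^{157} ≡ 22^{13} ≡ 17 (mod 37)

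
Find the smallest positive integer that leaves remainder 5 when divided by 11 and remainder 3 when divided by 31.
M = 11 × 31 = 341. M₁ = 31, y₁ ≡ 5 (mod 11). M₂ = 11, y₂ ≡ 17 (mod 31). m = 5×31×5 + 3×11×17 ≡ 313 (mod 341). The smallest positive such number is 313.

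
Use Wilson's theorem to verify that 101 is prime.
(100)! mod 101 = 100. Since this equals -1 (mod 101), Wilson confirms 101 is prime.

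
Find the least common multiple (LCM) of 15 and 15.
15

First find GCD(15, 15) using the Euclidean algorithm:
15 = 1 × 15 + 0
GCD(15, 15) = 15

LCM formula: LCM(a, b) = (a × b) / GCD(a, b)
LCM(15, 15) = (15 × 15) / 15
LCM(15, 15) = 225 / 15
LCM(15, 15) = 15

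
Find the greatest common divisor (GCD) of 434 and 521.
1

Using the Euclidean algorithm:
434 = 0 × 521 + 434
521 = 1 × 434 + 87
434 = 4 × 87 + 86
87 = 1 × 86 + 1
86 = 86 × 1 + 0

GCD(434, 521) = 1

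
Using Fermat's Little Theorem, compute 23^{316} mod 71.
48

By Fermat's Little Theorem, a^(p-1) ≡ 1 (mod p) for prime p and gcd(a, p) = 1
Here p = 71, so 23^70 ≡ 1 (mod 71)
We can reduce the exponent: 316 mod 70 = 36
So 23^316 ≡ 23^36 (mod 71)
Computing: 23^36 mod 71 = 48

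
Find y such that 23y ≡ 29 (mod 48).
43

Since gcd(23, 48) = 1 divides 29, a solution exists.
Multiply both sides by the inverse of 23 mod 48:
  23^(-1) mod 48 = 23
  x ≡ 23 × 29 ≡ 667 ≡ 43 (mod 48)
Verification: 23 × 43 = 989 = 20 × 48 + 29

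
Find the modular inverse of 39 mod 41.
39^(-1) ≡ 20 (mod 41). Verification: 39 × 20 = 780 ≡ 1 (mod 41)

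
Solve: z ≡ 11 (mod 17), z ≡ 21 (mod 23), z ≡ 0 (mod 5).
M = 17 × 23 × 5 = 1955. M₁ = 115, y₁ ≡ 4 (mod 17). M₂ = 85, y₂ ≡ 13 (mod 23). M₃ = 391, y₃ ≡ 1 (mod 5). z = 11×115×4 + 21×85×13 + 0×391×1 ≡ 895 (mod 1955)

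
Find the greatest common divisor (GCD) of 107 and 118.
1

Using the Euclidean algorithm:
107 = 0 × 118 + 107
118 = 1 × 107 + 11
107 = 9 × 11 + 8
11 = 1 × 8 + 3
8 = 2 × 3 + 2
3 = 1 × 2 + 1
2 = 2 × 1 + 0

GCD(107, 118) = 1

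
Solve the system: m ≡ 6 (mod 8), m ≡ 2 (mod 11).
M = 8 × 11 = 88. M₁ = 11, y₁ ≡ 3 (mod 8). M₂ = 8, y₂ ≡ 7 (mod 11). m = 6×11×3 + 2×8×7 ≡ 46 (mod 88)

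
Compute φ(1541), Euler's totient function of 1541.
1452

Prime factorization: 1541 = 23 × 67
Using the formula φ(n) = n × Π(1 - 1/p) for each prime factor p:
φ(1541) = 1541 × (1 - 1/23) × (1 - 1/67)
φ(1541) = 1452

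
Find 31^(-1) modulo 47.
44

Using Extended Euclidean Algorithm:
gcd(31, 47) = 1
Bezout coefficients: 31 × -3 + 47 × 2 = 1
So 31 × -3 ≡ 1 (mod 47)
The inverse is -3 mod 47 = 44
Verification: 31 × 44 = 1364 = 29 × 47 + 1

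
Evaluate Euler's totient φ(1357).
1276

Prime factorization: 1357 = 23 × 59
Using the formula φ(n) = n × Π(1 - 1/p) for each prime factor p:
φ(1357) = 1357 × (1 - 1/23) × (1 - 1/59)
φ(1357) = 1276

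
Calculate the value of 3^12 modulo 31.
Using repeated squaring. 12 = 8 + 4 (binary 1100). Repeated squaring mod 31: 3^1 ≡ 3; 3^2 ≡ 3² = 9 ≡ 9; 3^4 ≡ 9² = 81 ≡ 19; 3^8 ≡ 19² = 361 ≡ 20. Multiply: 3^12 = 3^8 × 3^4 ≡ 20 × 19 (mod 31): 20 × 19 = 380 ≡ 8. So 3^12 ≡ 8 (mod 31).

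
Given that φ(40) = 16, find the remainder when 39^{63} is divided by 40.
By Euler: 39^{16} ≡ 1 (mod 40) since gcd(39, 40) = 1. 63 = 3×16 + 15. So 39^{63} ≡ 39^{15} ≡ 39 (mod 40)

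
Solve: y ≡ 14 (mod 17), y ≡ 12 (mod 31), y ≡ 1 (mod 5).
M = 17 × 31 × 5 = 2635. M₁ = 155, y₁ ≡ 9 (mod 17). M₂ = 85, y₂ ≡ 27 (mod 31). M₃ = 527, y₃ ≡ 3 (mod 5). y = 14×155×9 + 12×85×27 + 1×527×3 ≡ 1221 (mod 2635)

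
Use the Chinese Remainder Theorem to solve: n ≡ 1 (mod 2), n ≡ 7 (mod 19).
7

Using the Chinese Remainder Theorem:
M = product of moduli = 38
For equation 1: M_1 = 19, 19 ≡ 1 (mod 2), inverse of 19 mod 2 is 1 (check: 1 × 1 = 1 ≡ 1 (mod 2))
For equation 2: M_2 = 2, 2 ≡ 2 (mod 19), inverse of 2 mod 19 is 10 (check: 2 × 10 = 20 ≡ 1 (mod 19))
Combine: n ≡ Σ r_i×M_i×(M_i⁻¹ mod m_i) = 1×19×1 + 7×2×10 = 19 + 140 = 159
159 mod 38 = 7
n ≡ 7 (mod 38)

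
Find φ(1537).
1456

Prime factorization: 1537 = 29 × 53
Using the formula φ(n) = n × Π(1 - 1/p) for each prime factor p:
φ(1537) = 1537 × (1 - 1/29) × (1 - 1/53)
φ(1537) = 1456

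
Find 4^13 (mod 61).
Using repeated squaring. 13 = 8 + 4 + 1 (binary 1101). Repeated squaring mod 61: 4^1 ≡ 4; 4^2 ≡ 4² = 16 ≡ 16; 4^4 ≡ 16² = 256 ≡ 12; 4^8 ≡ 12² = 144 ≡ 22. Multiply: 4^13 = 4^8 × 4^4 × 4^1 ≡ 22 × 12 × 4 (mod 61): 22 × 12 = 264 ≡ 20; 20 × 4 = 80 ≡ 19. So 4^13 ≡ 19 (mod 61).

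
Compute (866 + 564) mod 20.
10

(866 + 564) = 1430
1430 mod 20 = 10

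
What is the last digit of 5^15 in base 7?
Using Fermat: 5^{6} ≡ 1 (mod 7). 15 ≡ 3 (mod 6). So 5^{15} ≡ 5^{3} ≡ 6 (mod 7)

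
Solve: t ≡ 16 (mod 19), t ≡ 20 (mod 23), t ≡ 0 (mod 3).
M = 19 × 23 × 3 = 1311. M₁ = 69, y₁ ≡ 8 (mod 19). M₂ = 57, y₂ ≡ 21 (mod 23). M₃ = 437, y₃ ≡ 2 (mod 3). t = 16×69×8 + 20×57×21 + 0×437×2 ≡ 1308 (mod 1311)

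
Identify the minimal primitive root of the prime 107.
p - 1 = 106 has prime divisors 2, 53. h is a primitive root mod 107 iff h^(106/q) ≢ 1 (mod 107) for each such q.
h = 2: 2^53 ≡ 106, 2^2 ≡ 4 (mod 107); none is 1, so 2 has order 106 and is a primitive root.
The smallest primitive root mod 107 is g = 2.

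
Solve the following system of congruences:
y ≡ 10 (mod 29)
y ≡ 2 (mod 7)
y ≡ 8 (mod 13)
996

Using the Chinese Remainder Theorem:
M = product of moduli = 2639
For equation 1: M_1 = 91, 91 ≡ 4 (mod 29), inverse of 91 mod 29 is 22 (check: 4 × 22 = 88 ≡ 1 (mod 29))
For equation 2: M_2 = 377, 377 ≡ 6 (mod 7), inverse of 377 mod 7 is 6 (check: 6 × 6 = 36 ≡ 1 (mod 7))
For equation 3: M_3 = 203, 203 ≡ 8 (mod 13), inverse of 203 mod 13 is 5 (check: 8 × 5 = 40 ≡ 1 (mod 13))
Combine: y ≡ Σ r_i×M_i×(M_i⁻¹ mod m_i) = 10×91×22 + 2×377×6 + 8×203×5 = 20020 + 4524 + 8120 = 32664
32664 mod 2639 = 996
y ≡ 996 (mod 2639)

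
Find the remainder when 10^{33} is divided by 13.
By Fermat: 10^{12} ≡ 1 (mod 13). 33 = 2×12 + 9. So 10^{33} ≡ 10^{9} ≡ 12 (mod 13)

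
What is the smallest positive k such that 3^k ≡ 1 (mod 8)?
Powers of 3 mod 8: 3^1≡3, 3^2≡1. Order = 2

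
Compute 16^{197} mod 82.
10

Using successive squaring:
Binary expansion of 197: 11000101
Powers of 16 mod 82 (each is the square of the previous):
  16^1 ≡ 16 (mod 82)
  16^2 ≡ 16² = 256 ≡ 10 (mod 82)
  16^4 ≡ 10² = 100 ≡ 18 (mod 82)
  16^8 ≡ 18² = 324 ≡ 78 (mod 82)
  16^16 ≡ 78² = 6084 ≡ 16 (mod 82)
  16^32 ≡ 16² = 256 ≡ 10 (mod 82)
  16^64 ≡ 10² = 100 ≡ 18 (mod 82)
  16^128 ≡ 18² = 324 ≡ 78 (mod 82)
197 = 128 + 64 + 4 + 1, so 16^197 = 16^128 × 16^64 × 16^4 × 16^1 ≡ 78 × 18 × 18 × 16 (mod 82)
Multiplying step by step:
  78 × 18 = 1404 ≡ 10 (mod 82)
  10 × 18 = 180 ≡ 16 (mod 82)
  16 × 16 = 256 ≡ 10 (mod 82)
Result: 16^197 ≡ 10 (mod 82)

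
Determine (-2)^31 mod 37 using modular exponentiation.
Using repeated squaring. (-2) ≡ 35 (mod 37). 31 = 16 + 8 + 4 + 2 + 1 (binary 11111). Repeated squaring mod 37: 35^1 ≡ 35; 35^2 ≡ 35² = 1225 ≡ 4; 35^4 ≡ 4² = 16 ≡ 16; 35^8 ≡ 16² = 256 ≡ 34; 35^16 ≡ 34² = 1156 ≡ 9. Multiply: (-2)^31 ≡ 35^16 × 35^8 × 35^4 × 35^2 × 35^1 ≡ 9 × 34 × 16 × 4 × 35 (mod 37): 9 × 34 = 306 ≡ 10; 10 × 16 = 160 ≡ 12; 12 × 4 = 48 ≡ 11; 11 × 35 = 385 ≡ 15. So (-2)^31 ≡ 15 (mod 37).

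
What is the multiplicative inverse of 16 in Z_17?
16

Using Extended Euclidean Algorithm:
gcd(16, 17) = 1
Bezout coefficients: 16 × -1 + 17 × 1 = 1
So 16 × -1 ≡ 1 (mod 17)
The inverse is -1 mod 17 = 16
Verification: 16 × 16 = 256 = 15 × 17 + 1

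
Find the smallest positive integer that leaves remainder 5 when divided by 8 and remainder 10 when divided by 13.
M = 8 × 13 = 104. M₁ = 13, y₁ ≡ 5 (mod 8). M₂ = 8, y₂ ≡ 5 (mod 13). x = 5×13×5 + 10×8×5 ≡ 101 (mod 104). The smallest positive such number is 101.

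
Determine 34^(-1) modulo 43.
34^(-1) ≡ 19 (mod 43). Verification: 34 × 19 = 646 ≡ 1 (mod 43)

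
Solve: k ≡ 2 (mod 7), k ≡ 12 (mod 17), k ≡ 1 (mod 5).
M = 7 × 17 × 5 = 595. M₁ = 85, y₁ ≡ 1 (mod 7). M₂ = 35, y₂ ≡ 1 (mod 17). M₃ = 119, y₃ ≡ 4 (mod 5). k = 2×85×1 + 12×35×1 + 1×119×4 ≡ 471 (mod 595)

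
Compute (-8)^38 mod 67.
Using repeated squaring. (-8) ≡ 59 (mod 67). 38 = 32 + 4 + 2 (binary 100110). Repeated squaring mod 67: 59^1 ≡ 59; 59^2 ≡ 59² = 3481 ≡ 64; 59^4 ≡ 64² = 4096 ≡ 9; 59^8 ≡ 9² = 81 ≡ 14; 59^16 ≡ 14² = 196 ≡ 62; 59^32 ≡ 62² = 3844 ≡ 25. Multiply: (-8)^38 ≡ 59^32 × 59^4 × 59^2 ≡ 25 × 9 × 64 (mod 67): 25 × 9 = 225 ≡ 24; 24 × 64 = 1536 ≡ 62. So (-8)^38 ≡ 62 (mod 67).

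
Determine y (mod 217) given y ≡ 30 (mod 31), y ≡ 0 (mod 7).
154

Using the Chinese Remainder Theorem:
M = product of moduli = 217
For equation 1: M_1 = 7, 7 ≡ 7 (mod 31), inverse of 7 mod 31 is 9 (check: 7 × 9 = 63 ≡ 1 (mod 31))
For equation 2: M_2 = 31, 31 ≡ 3 (mod 7), inverse of 31 mod 7 is 5 (check: 3 × 5 = 15 ≡ 1 (mod 7))
Combine: y ≡ Σ r_i×M_i×(M_i⁻¹ mod m_i) = 30×7×9 + 0×31×5 = 1890 + 0 = 1890
1890 mod 217 = 154
y ≡ 154 (mod 217)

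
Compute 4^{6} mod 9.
1

Using successive squaring:
Binary expansion of 6: 110
Powers of 4 mod 9 (each is the square of the previous):
  4^1 ≡ 4 (mod 9)
  4^2 ≡ 4² = 16 ≡ 7 (mod 9)
  4^4 ≡ 7² = 49 ≡ 4 (mod 9)
6 = 4 + 2, so 4^6 = 4^4 × 4^2 ≡ 4 × 7 (mod 9)
Multiplying step by step:
  4 × 7 = 28 ≡ 1 (mod 9)
Result: 4^6 ≡ 1 (mod 9)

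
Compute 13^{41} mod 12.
1

Using successive squaring:
Binary expansion of 41: 101001
Powers of 13 mod 12 (each is the square of the previous):
  13^1 ≡ 1 (mod 12)
  13^2 ≡ 1² = 1 ≡ 1 (mod 12)
  13^4 ≡ 1² = 1 ≡ 1 (mod 12)
  13^8 ≡ 1² = 1 ≡ 1 (mod 12)
  13^16 ≡ 1² = 1 ≡ 1 (mod 12)
  13^32 ≡ 1² = 1 ≡ 1 (mod 12)
41 = 32 + 8 + 1, so 13^41 = 13^32 × 13^8 × 13^1 ≡ 1 × 1 × 1 (mod 12)
Multiplying step by step:
  1 × 1 = 1 ≡ 1 (mod 12)
  1 × 1 = 1 ≡ 1 (mod 12)
Result: 13^41 ≡ 1 (mod 12)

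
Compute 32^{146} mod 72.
16

Using successive squaring:
Binary expansion of 146: 10010010
Powers of 32 mod 72 (each is the square of the previous):
  32^1 ≡ 32 (mod 72)
  32^2 ≡ 32² = 1024 ≡ 16 (mod 72)
  32^4 ≡ 16² = 256 ≡ 40 (mod 72)
  32^8 ≡ 40² = 1600 ≡ 16 (mod 72)
  32^16 ≡ 16² = 256 ≡ 40 (mod 72)
  32^32 ≡ 40² = 1600 ≡ 16 (mod 72)
  32^64 ≡ 16² = 256 ≡ 40 (mod 72)
  32^128 ≡ 40² = 1600 ≡ 16 (mod 72)
146 = 128 + 16 + 2, so 32^146 = 32^128 × 32^16 × 32^2 ≡ 16 × 40 × 16 (mod 72)
Multiplying step by step:
  16 × 40 = 640 ≡ 64 (mod 72)
  64 × 16 = 1024 ≡ 16 (mod 72)
Result: 32^146 ≡ 16 (mod 72)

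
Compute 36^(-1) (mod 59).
41

Using Extended Euclidean Algorithm:
gcd(36, 59) = 1
Bezout coefficients: 36 × -18 + 59 × 11 = 1
So 36 × -18 ≡ 1 (mod 59)
The inverse is -18 mod 59 = 41
Verification: 36 × 41 = 1476 = 25 × 59 + 1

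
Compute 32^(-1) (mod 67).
32^(-1) ≡ 44 (mod 67). Verification: 32 × 44 = 1408 ≡ 1 (mod 67)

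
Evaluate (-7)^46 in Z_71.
Using repeated squaring. (-7) ≡ 64 (mod 71). 46 = 32 + 8 + 4 + 2 (binary 101110). Repeated squaring mod 71: 64^1 ≡ 64; 64^2 ≡ 64² = 4096 ≡ 49; 64^4 ≡ 49² = 2401 ≡ 58; 64^8 ≡ 58² = 3364 ≡ 27; 64^16 ≡ 27² = 729 ≡ 19; 64^32 ≡ 19² = 361 ≡ 6. Multiply: (-7)^46 ≡ 64^32 × 64^8 × 64^4 × 64^2 ≡ 6 × 27 × 58 × 49 (mod 71): 6 × 27 = 162 ≡ 20; 20 × 58 = 1160 ≡ 24; 24 × 49 = 1176 ≡ 40. So (-7)^46 ≡ 40 (mod 71).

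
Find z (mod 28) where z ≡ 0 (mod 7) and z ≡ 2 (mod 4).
M = 7 × 4 = 28. M₁ = 4, y₁ ≡ 2 (mod 7). M₂ = 7, y₂ ≡ 3 (mod 4). z = 0×4×2 + 2×7×3 ≡ 14 (mod 28)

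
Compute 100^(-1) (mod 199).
100^(-1) ≡ 2 (mod 199). Verification: 100 × 2 = 200 ≡ 1 (mod 199)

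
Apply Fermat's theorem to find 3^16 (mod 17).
By Fermat's Little Theorem, 3^{16} ≡ 1 (mod 17) since 17 is prime and gcd(3, 17) = 1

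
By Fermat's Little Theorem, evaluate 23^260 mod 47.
By Fermat: 23^{46} ≡ 1 (mod 47). 260 = 5×46 + 30. So 23^{260} ≡ 23^{30} ≡ 18 (mod 47)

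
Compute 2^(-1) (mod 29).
15

Using Extended Euclidean Algorithm:
gcd(2, 29) = 1
Bezout coefficients: 2 × -14 + 29 × 1 = 1
So 2 × -14 ≡ 1 (mod 29)
The inverse is -14 mod 29 = 15
Verification: 2 × 15 = 30 = 1 × 29 + 1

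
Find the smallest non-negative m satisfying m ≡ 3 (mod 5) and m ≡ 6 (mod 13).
M = 5 × 13 = 65. M₁ = 13, y₁ ≡ 2 (mod 5). M₂ = 5, y₂ ≡ 8 (mod 13). m = 3×13×2 + 6×5×8 ≡ 58 (mod 65)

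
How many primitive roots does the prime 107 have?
Number of primitive roots mod 107 = φ(106) = 52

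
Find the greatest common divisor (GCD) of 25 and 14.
1

Using the Euclidean algorithm:
25 = 1 × 14 + 11
14 = 1 × 11 + 3
11 = 3 × 3 + 2
3 = 1 × 2 + 1
2 = 2 × 1 + 0

GCD(25, 14) = 1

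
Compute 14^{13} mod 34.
22

Using successive squaring:
Binary expansion of 13: 1101
Powers of 14 mod 34 (each is the square of the previous):
  14^1 ≡ 14 (mod 34)
  14^2 ≡ 14² = 196 ≡ 26 (mod 34)
  14^4 ≡ 26² = 676 ≡ 30 (mod 34)
  14^8 ≡ 30² = 900 ≡ 16 (mod 34)
13 = 8 + 4 + 1, so 14^13 = 14^8 × 14^4 × 14^1 ≡ 16 × 30 × 14 (mod 34)
Multiplying step by step:
  16 × 30 = 480 ≡ 4 (mod 34)
  4 × 14 = 56 ≡ 22 (mod 34)
Result: 14^13 ≡ 22 (mod 34)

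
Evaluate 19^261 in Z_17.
Using Fermat: 19^{16} ≡ 1 (mod 17). 261 ≡ 5 (mod 16). So 19^{261} ≡ 19^{5} ≡ 15 (mod 17)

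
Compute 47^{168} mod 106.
97

Using successive squaring:
Binary expansion of 168: 10101000
Powers of 47 mod 106 (each is the square of the previous):
  47^1 ≡ 47 (mod 106)
  47^2 ≡ 47² = 2209 ≡ 89 (mod 106)
  47^4 ≡ 89² = 7921 ≡ 77 (mod 106)
  47^8 ≡ 77² = 5929 ≡ 99 (mod 106)
  47^16 ≡ 99² = 9801 ≡ 49 (mod 106)
  47^32 ≡ 49² = 2401 ≡ 69 (mod 106)
  47^64 ≡ 69² = 4761 ≡ 97 (mod 106)
  47^128 ≡ 97² = 9409 ≡ 81 (mod 106)
168 = 128 + 32 + 8, so 47^168 = 47^128 × 47^32 × 47^8 ≡ 81 × 69 × 99 (mod 106)
Multiplying step by step:
  81 × 69 = 5589 ≡ 77 (mod 106)
  77 × 99 = 7623 ≡ 97 (mod 106)
Result: 47^168 ≡ 97 (mod 106)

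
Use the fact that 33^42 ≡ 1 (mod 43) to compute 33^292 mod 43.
By Fermat: 33^{42} ≡ 1 (mod 43). 292 = 6×42 + 40. So 33^{292} ≡ 33^{40} ≡ 40 (mod 43)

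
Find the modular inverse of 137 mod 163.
137^(-1) ≡ 94 (mod 163). Verification: 137 × 94 = 12878 ≡ 1 (mod 163)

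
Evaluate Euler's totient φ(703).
648

Prime factorization: 703 = 19 × 37
Using the formula φ(n) = n × Π(1 - 1/p) for each prime factor p:
φ(703) = 703 × (1 - 1/19) × (1 - 1/37)
φ(703) = 648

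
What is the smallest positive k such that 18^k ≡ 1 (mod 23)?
Powers of 18 mod 23: 18^1≡18, 18^2≡2, 18^3≡13, 18^4≡4, 18^5≡3, 18^6≡8, 18^7≡6, 18^8≡16, 18^9≡12, 18^10≡9, 18^11≡1. Order = 11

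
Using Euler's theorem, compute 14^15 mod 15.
By Euler: 14^{8} ≡ 1 (mod 15) since gcd(14, 15) = 1. 15 = 1×8 + 7. So 14^{15} ≡ 14^{7} ≡ 14 (mod 15)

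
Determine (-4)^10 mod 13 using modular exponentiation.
(-4) ≡ 9 (mod 13). 10 = 8 + 2 (binary 1010). Repeated squaring mod 13: 9^1 ≡ 9; 9^2 ≡ 9² = 81 ≡ 3; 9^4 ≡ 3² = 9 ≡ 9; 9^8 ≡ 9² = 81 ≡ 3. Multiply: (-4)^10 ≡ 9^8 × 9^2 ≡ 3 × 3 (mod 13): 3 × 3 = 9 ≡ 9. So (-4)^10 ≡ 9 (mod 13).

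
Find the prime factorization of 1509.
3 × 503

Divide by primes starting from smallest:
1509 ÷ 3 = 503
503 ÷ 503 = 1

1509 = 3 × 503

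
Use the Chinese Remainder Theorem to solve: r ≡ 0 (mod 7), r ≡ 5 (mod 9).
M = 7 × 9 = 63. M₁ = 9, y₁ ≡ 4 (mod 7). M₂ = 7, y₂ ≡ 4 (mod 9). r = 0×9×4 + 5×7×4 ≡ 14 (mod 63)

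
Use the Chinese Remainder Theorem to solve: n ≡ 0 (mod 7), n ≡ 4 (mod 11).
70

Using the Chinese Remainder Theorem:
M = product of moduli = 77
For equation 1: M_1 = 11, 11 ≡ 4 (mod 7), inverse of 11 mod 7 is 2 (check: 4 × 2 = 8 ≡ 1 (mod 7))
For equation 2: M_2 = 7, 7 ≡ 7 (mod 11), inverse of 7 mod 11 is 8 (check: 7 × 8 = 56 ≡ 1 (mod 11))
Combine: n ≡ Σ r_i×M_i×(M_i⁻¹ mod m_i) = 0×11×2 + 4×7×8 = 0 + 224 = 224
224 mod 77 = 70
n ≡ 70 (mod 77)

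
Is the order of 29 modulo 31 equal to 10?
Yes, ord_31(29) = 10.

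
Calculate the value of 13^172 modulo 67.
Using Fermat: 13^{66} ≡ 1 (mod 67). 172 ≡ 40 (mod 66). So 13^{172} ≡ 13^{40} ≡ 65 (mod 67)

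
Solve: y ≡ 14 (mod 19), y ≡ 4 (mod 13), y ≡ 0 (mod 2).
M = 19 × 13 × 2 = 494. M₁ = 26, y₁ ≡ 11 (mod 19). M₂ = 38, y₂ ≡ 12 (mod 13). M₃ = 247, y₃ ≡ 1 (mod 2). y = 14×26×11 + 4×38×12 + 0×247×1 ≡ 394 (mod 494)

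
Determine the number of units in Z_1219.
1144

Prime factorization: 1219 = 23 × 53
Using the formula φ(n) = n × Π(1 - 1/p) for each prime factor p:
φ(1219) = 1219 × (1 - 1/23) × (1 - 1/53)
φ(1219) = 1144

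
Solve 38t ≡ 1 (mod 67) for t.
38^(-1) ≡ 30 (mod 67). Verification: 38 × 30 = 1140 ≡ 1 (mod 67)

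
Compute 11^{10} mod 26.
23

Using successive squaring:
Binary expansion of 10: 1010
Powers of 11 mod 26 (each is the square of the previous):
  11^1 ≡ 11 (mod 26)
  11^2 ≡ 11² = 121 ≡ 17 (mod 26)
  11^4 ≡ 17² = 289 ≡ 3 (mod 26)
  11^8 ≡ 3² = 9 ≡ 9 (mod 26)
10 = 8 + 2, so 11^10 = 11^8 × 11^2 ≡ 9 × 17 (mod 26)
Multiplying step by step:
  9 × 17 = 153 ≡ 23 (mod 26)
Result: 11^10 ≡ 23 (mod 26)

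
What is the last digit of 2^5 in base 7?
5 = 4 + 1 (binary 101). Repeated squaring mod 7: 2^1 ≡ 2; 2^2 ≡ 2² = 4 ≡ 4; 2^4 ≡ 4² = 16 ≡ 2. Multiply: 2^5 = 2^4 × 2^1 ≡ 2 × 2 (mod 7): 2 × 2 = 4 ≡ 4. So 2^5 ≡ 4 (mod 7).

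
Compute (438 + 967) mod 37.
36

(438 + 967) = 1405
1405 mod 37 = 36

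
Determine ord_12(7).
Powers of 7 mod 12: 7^1≡7, 7^2≡1. Order = 2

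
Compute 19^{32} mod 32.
1

Using successive squaring:
Binary expansion of 32: 100000
Powers of 19 mod 32 (each is the square of the previous):
  19^1 ≡ 19 (mod 32)
  19^2 ≡ 19² = 361 ≡ 9 (mod 32)
  19^4 ≡ 9² = 81 ≡ 17 (mod 32)
  19^8 ≡ 17² = 289 ≡ 1 (mod 32)
  19^16 ≡ 1² = 1 ≡ 1 (mod 32)
  19^32 ≡ 1² = 1 ≡ 1 (mod 32)
32 is a power of 2, so 19^32 is the last square: ≡ 1 (mod 32)
Result: 19^32 ≡ 1 (mod 32)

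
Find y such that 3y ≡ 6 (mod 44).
2

Since gcd(3, 44) = 1 divides 6, a solution exists.
Multiply both sides by the inverse of 3 mod 44:
  3^(-1) mod 44 = 15
  x ≡ 15 × 6 ≡ 90 ≡ 2 (mod 44)
Verification: 3 × 2 = 6 = 0 × 44 + 6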